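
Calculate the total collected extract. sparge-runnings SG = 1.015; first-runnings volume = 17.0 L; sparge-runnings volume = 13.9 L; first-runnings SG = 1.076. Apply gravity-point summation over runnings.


total = Σ (SG_i − 1)·1000·V_i
first = (1.076 − 1)·1000·17.0 = 1292.0000
sparge = (1.015 − 1)·1000·13.9 = 208.5000
total = 1292.0000 + 208.5000

1500.5000 gravity·L


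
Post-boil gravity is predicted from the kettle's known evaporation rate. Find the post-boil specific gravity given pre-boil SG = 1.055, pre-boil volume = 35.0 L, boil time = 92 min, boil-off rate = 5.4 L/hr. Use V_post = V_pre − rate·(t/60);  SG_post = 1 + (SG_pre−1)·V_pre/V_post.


V_post = 35.0 − 5.4·(92/60) = 26.7200
SG_post = 1 + (1.055 − 1)·35.0/26.7200

1.0720


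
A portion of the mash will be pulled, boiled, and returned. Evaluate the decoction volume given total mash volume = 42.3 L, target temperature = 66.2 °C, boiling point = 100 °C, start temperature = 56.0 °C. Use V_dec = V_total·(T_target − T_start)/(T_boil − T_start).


V_dec = 42.3·(66.2 − 56.0)/(100 − 56.0)

9.8059 L


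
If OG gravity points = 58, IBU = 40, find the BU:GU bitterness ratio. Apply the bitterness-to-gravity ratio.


BU:GU = IBU / OG_points
BU:GU = 40 / 58

0.6897


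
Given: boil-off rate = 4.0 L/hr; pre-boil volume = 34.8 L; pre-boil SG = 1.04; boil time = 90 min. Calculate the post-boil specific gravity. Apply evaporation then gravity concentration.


V_post = V_pre − rate·(t/60);  SG_post = 1 + (SG_pre−1)·V_pre/V_post
V_post = 34.8 − 4.0·(90/60) = 28.8000
SG_post = 1 + (1.04 − 1)·34.8/28.8000

1.0483


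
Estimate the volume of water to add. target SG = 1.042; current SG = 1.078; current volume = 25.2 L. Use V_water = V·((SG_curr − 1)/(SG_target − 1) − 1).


V_water = 25.2·((1.078 − 1)/(1.042 − 1) − 1)

21.6000 L


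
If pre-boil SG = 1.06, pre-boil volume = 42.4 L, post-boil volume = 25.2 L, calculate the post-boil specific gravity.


SG_post = 1 + (SG_pre − 1)·V_pre/V_post
pts_pre = (1.06 − 1)·1000 = 60.0000
pts_post = 60.0000·42.4/25.2 = 100.9524
SG_post = 1 + 100.9524/1000

1.1010


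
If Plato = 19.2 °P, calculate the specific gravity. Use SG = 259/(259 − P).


SG = 259/(259 − 19.2)

1.0801


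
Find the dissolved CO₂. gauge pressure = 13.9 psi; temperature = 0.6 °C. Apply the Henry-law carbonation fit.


vols = (P + 14.695)·(0.01821 + 0.09011·e^(−0.04·T))
vols = (13.9 + 14.695)·(0.01821 + 0.09011·e^(−0.04·0.6))

3.0363 volumes


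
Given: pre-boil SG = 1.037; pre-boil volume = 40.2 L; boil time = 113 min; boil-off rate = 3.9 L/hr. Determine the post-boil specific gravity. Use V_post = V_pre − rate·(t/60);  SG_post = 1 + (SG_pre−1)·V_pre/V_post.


V_post = 40.2 − 3.9·(113/60) = 32.8550
SG_post = 1 + (1.037 − 1)·40.2/32.8550

1.0453


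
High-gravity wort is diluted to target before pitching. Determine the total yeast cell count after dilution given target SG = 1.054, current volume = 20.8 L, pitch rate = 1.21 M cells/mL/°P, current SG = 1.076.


V_w = V·((SG_c−1)/(SG_t−1)−1);  °P = 259 − 259/SG_t;  cells = rate·(V+V_w)·°P
V_w = 20.8·((1.076−1)/(1.054−1)−1) = 8.4741
V_final = 20.8 + 8.4741 = 29.2741
°P = 259 − 259/1.054 = 13.2694
cells = 1.21·29.2741·13.2694

470.0255 billion cells


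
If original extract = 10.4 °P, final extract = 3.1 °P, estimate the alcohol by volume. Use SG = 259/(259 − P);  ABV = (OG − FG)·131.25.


OG = 259/(259 − 10.4) = 1.0418
FG = 259/(259 − 3.1) = 1.0121
ABV = (1.0418 − 1.0121)·131.25

3.9008 % ABV


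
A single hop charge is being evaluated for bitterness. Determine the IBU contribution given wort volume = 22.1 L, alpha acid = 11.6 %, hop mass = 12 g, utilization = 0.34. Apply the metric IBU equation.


IBU = (α/100)·mass·U·1000 / V
IBU = (11.6/100)·12·0.34·1000 / 22.1

21.4154 IBU


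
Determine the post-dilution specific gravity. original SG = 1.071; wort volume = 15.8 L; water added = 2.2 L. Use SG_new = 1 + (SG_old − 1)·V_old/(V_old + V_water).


pts = (1.071 − 1)·1000·15.8/(15.8 + 2.2) = 62.3222
SG_new = 1 + 62.3222/1000

1.0623


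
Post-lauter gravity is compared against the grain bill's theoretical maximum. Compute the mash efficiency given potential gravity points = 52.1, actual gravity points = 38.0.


efficiency = actual / potential × 100
efficiency = 38.0 / 52.1 × 100

72.9367 %


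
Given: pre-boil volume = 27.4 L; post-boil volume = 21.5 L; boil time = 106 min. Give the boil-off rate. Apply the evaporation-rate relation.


rate = (V_pre − V_post) / (t_min/60)
rate = (27.4 − 21.5) / (106/60)

3.3396 L/hr


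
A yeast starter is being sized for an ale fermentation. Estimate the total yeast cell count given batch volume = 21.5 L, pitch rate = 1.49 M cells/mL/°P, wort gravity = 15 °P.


cells (billions) = rate · V_L · °P
cells = 1.49 · 21.5 · 15

480.5250 billion cells


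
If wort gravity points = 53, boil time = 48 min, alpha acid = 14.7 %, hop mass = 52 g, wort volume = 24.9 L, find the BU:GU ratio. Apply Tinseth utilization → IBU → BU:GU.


U = 1.65·0.000125^(GP/1000)·(1−e^(−0.04t))/4.15;  IBU = (α/100)·m·U·1000/V;  BU:GU = IBU/GP
U = 1.65·0.000125^(53/1000)·(1−e^(−0.04·48))/4.15 = 0.2107
IBU = (14.7/100)·52·0.2107·1000/24.9 = 64.6908
BU:GU = 64.6908/53

1.2206


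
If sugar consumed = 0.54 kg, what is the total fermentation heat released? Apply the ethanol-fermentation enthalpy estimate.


Q = m_sugar · 590 kJ/kg
Q = 0.54 · 590

318.6000 kJ


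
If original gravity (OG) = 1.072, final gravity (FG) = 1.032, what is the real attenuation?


AA = (OG−FG)/(OG−1)·100;  RA = AA·0.8192
AA = (1.072 − 1.032)/(1.072 − 1)·100 = 55.5556
RA = 55.5556·0.8192

45.5111 %


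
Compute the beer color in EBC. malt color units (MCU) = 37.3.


SRM = 1.4922·MCU^0.6859;  EBC = SRM·1.97
SRM = 1.4922·37.3^0.6859 = 17.8592
EBC = 17.8592·1.97

35.1826 EBC


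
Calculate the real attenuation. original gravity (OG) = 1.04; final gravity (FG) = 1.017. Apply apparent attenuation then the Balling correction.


AA = (OG−FG)/(OG−1)·100;  RA = AA·0.8192
AA = (1.04 − 1.017)/(1.04 − 1)·100 = 57.5000
RA = 57.5000·0.8192

47.1040 %


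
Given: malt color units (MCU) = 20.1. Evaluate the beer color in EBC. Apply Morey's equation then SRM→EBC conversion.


SRM = 1.4922·MCU^0.6859;  EBC = SRM·1.97
SRM = 1.4922·20.1^0.6859 = 11.6866
EBC = 11.6866·1.97

23.0227 EBC


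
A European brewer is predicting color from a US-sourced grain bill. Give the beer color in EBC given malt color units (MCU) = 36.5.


SRM = 1.4922·MCU^0.6859;  EBC = SRM·1.97
SRM = 1.4922·36.5^0.6859 = 17.5956
EBC = 17.5956·1.97

34.6633 EBC


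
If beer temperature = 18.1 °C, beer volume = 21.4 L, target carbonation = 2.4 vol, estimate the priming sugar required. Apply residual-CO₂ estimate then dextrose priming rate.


residual = 14.695·(0.01821 + 0.09011·e^(−0.04·T));  sugar = (target − residual)·4.0·V
residual = 14.695·(0.01821 + 0.09011·e^(−0.04·18.1)) = 0.9096
sugar = (2.4 − 0.9096)·4.0·21.4

127.5813 g


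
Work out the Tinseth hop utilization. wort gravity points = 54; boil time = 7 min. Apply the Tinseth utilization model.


U = 1.65·0.000125^(GP/1000) · (1 − e^(−0.04·t))/4.15
bigness = 1.65·0.000125^(54/1000) = 1.0156
boil_factor = (1 − e^(−0.04·7))/4.15 = 0.0588
U = 1.0156 · 0.0588

0.0598


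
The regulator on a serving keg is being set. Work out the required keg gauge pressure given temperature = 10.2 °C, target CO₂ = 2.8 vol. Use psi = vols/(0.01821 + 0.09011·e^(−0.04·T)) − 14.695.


psi = 2.8/(0.01821 + 0.09011·e^(−0.04·10.2)) − 14.695

21.1421 psi


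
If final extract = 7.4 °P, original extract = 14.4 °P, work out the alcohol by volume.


SG = 259/(259 − P);  ABV = (OG − FG)·131.25
OG = 259/(259 − 14.4) = 1.0589
FG = 259/(259 − 7.4) = 1.0294
ABV = (1.0589 − 1.0294)·131.25

3.8666 % ABV


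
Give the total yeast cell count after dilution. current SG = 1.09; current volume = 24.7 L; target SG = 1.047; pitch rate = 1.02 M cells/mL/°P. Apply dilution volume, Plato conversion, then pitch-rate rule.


V_w = V·((SG_c−1)/(SG_t−1)−1);  °P = 259 − 259/SG_t;  cells = rate·(V+V_w)·°P
V_w = 24.7·((1.09−1)/(1.047−1)−1) = 22.5979
V_final = 24.7 + 22.5979 = 47.2979
°P = 259 − 259/1.047 = 11.6266
cells = 1.02·47.2979·11.6266

560.9094 billion cells


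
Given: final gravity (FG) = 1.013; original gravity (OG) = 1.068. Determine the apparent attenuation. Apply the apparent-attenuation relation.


AA = (OG − FG)/(OG − 1) · 100
AA = (1.068 − 1.013)/(1.068 − 1) · 100

80.8824 %


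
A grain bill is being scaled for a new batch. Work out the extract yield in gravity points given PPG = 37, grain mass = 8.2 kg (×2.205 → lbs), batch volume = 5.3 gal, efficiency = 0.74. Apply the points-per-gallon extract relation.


points = lbs × PPG × eff / vol
lbs = 8.2 × 2.205 = 18.0810
points = 18.0810 × 37 × 0.74 / 5.3

93.4071 points


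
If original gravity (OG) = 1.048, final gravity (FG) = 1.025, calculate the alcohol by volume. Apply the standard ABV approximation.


ABV = (OG − FG) · 131.25
ABV = (1.048 − 1.025) · 131.25

3.0188 % ABV


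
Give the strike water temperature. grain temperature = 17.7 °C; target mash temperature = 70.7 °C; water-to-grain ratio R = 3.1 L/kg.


T_strike = (0.41/R)·(T_mash − T_grain) + T_mash
T_strike = (0.41/3.1)·(70.7 − 17.7) + 70.7

77.7097 °C


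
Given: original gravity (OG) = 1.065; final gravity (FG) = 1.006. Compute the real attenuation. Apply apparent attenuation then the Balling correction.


AA = (OG−FG)/(OG−1)·100;  RA = AA·0.8192
AA = (1.065 − 1.006)/(1.065 − 1)·100 = 90.7692
RA = 90.7692·0.8192

74.3582 %


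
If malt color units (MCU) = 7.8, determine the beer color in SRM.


SRM = 1.4922 · MCU^0.6859
SRM = 1.4922 · 7.8^0.6859

6.1054 SRM


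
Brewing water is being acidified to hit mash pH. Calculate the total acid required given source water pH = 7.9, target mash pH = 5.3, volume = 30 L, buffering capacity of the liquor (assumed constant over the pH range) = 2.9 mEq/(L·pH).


acid = buffering capacity · (pH_source − pH_target) · V
acid = 2.9 · (7.9 − 5.3) · 30

226.2000 mEq


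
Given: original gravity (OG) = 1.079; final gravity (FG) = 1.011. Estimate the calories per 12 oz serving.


ABW = (OG−FG)·131.25·0.79/FG;  °P = 259 − 259/SG (for OG→OE and FG→AE);  RE = 0.1808·OE + 0.8192·AE;  Cal = (6.9·ABW + 4·(RE−0.1))·FG·3.55
ABW = (1.079 − 1.011)·131.25·0.79/1.011 = 6.9740
OE = 259 − 259/1.079 = 18.9629 °P
AE = 259 − 259/1.011 = 2.8180 °P
RE = 0.1808·18.9629 + 0.8192·2.8180 = 5.7370 °P
Cal = (6.9·6.9740 + 4·(5.7370−0.1))·1.011·3.55

253.6341 kcal


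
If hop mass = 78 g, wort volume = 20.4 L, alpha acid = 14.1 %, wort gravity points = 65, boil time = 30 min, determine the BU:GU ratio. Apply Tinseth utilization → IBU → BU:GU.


U = 1.65·0.000125^(GP/1000)·(1−e^(−0.04t))/4.15;  IBU = (α/100)·m·U·1000/V;  BU:GU = IBU/GP
U = 1.65·0.000125^(65/1000)·(1−e^(−0.04·30))/4.15 = 0.1549
IBU = (14.1/100)·78·0.1549·1000/20.4 = 83.5170
BU:GU = 83.5170/65

1.2849


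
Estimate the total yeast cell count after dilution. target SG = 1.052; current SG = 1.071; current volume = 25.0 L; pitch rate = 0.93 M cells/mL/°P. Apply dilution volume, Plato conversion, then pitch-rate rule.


V_w = V·((SG_c−1)/(SG_t−1)−1);  °P = 259 − 259/SG_t;  cells = rate·(V+V_w)·°P
V_w = 25.0·((1.071−1)/(1.052−1)−1) = 9.1346
V_final = 25.0 + 9.1346 = 34.1346
°P = 259 − 259/1.052 = 12.8023
cells = 0.93·34.1346·12.8023

406.4109 billion cells


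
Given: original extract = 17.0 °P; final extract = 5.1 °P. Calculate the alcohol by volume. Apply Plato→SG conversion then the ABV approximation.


SG = 259/(259 − P);  ABV = (OG − FG)·131.25
OG = 259/(259 − 17.0) = 1.0702
FG = 259/(259 − 5.1) = 1.0201
ABV = (1.0702 − 1.0201)·131.25

6.5837 % ABV


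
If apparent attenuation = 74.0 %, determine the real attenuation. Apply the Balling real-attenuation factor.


RA = AA · 0.8192
RA = 74.0 · 0.8192

60.6208 %


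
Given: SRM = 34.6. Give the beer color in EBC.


EBC = SRM · 1.97
EBC = 34.6 · 1.97

68.1620 EBC


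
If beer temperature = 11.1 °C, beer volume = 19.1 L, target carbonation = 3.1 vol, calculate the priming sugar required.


residual = 14.695·(0.01821 + 0.09011·e^(−0.04·T));  sugar = (target − residual)·4.0·V
residual = 14.695·(0.01821 + 0.09011·e^(−0.04·11.1)) = 1.1170
sugar = (3.1 − 1.1170)·4.0·19.1

151.5010 g


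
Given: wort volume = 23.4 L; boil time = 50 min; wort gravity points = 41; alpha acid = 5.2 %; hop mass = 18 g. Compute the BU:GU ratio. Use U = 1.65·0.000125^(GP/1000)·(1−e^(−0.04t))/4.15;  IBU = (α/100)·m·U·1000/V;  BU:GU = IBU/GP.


U = 1.65·0.000125^(41/1000)·(1−e^(−0.04·50))/4.15 = 0.2378
IBU = (5.2/100)·18·0.2378·1000/23.4 = 9.5130
BU:GU = 9.5130/41

0.2320


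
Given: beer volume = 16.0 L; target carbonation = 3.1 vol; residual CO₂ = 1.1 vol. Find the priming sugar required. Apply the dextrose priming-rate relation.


sugar = (target − residual)·4.0·V
sugar = (3.1 − 1.1)·4.0·16.0

128.0000 g


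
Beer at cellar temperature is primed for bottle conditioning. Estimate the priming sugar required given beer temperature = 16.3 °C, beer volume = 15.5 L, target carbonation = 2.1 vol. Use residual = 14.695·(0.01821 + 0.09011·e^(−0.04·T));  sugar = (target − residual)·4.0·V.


residual = 14.695·(0.01821 + 0.09011·e^(−0.04·16.3)) = 0.9575
sugar = (2.1 − 0.9575)·4.0·15.5

70.8356 g


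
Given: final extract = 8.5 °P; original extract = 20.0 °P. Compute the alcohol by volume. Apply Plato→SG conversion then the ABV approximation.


SG = 259/(259 − P);  ABV = (OG − FG)·131.25
OG = 259/(259 − 20.0) = 1.0837
FG = 259/(259 − 8.5) = 1.0339
ABV = (1.0837 − 1.0339)·131.25

6.5297 % ABV


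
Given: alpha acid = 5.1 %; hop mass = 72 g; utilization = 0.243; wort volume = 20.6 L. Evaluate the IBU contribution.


IBU = (α/100)·mass·U·1000 / V
IBU = (5.1/100)·72·0.243·1000 / 20.6

43.3153 IBU


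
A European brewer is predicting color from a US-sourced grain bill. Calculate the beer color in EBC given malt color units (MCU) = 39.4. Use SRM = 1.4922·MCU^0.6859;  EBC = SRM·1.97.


SRM = 1.4922·39.4^0.6859 = 18.5429
EBC = 18.5429·1.97

36.5295 EBC


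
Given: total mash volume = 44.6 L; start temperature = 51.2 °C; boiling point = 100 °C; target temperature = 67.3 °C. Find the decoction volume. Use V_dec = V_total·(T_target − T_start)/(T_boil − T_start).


V_dec = 44.6·(67.3 − 51.2)/(100 − 51.2)

14.7143 L


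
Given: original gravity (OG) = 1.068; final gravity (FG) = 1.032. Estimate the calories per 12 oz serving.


ABW = (OG−FG)·131.25·0.79/FG;  °P = 259 − 259/SG (for OG→OE and FG→AE);  RE = 0.1808·OE + 0.8192·AE;  Cal = (6.9·ABW + 4·(RE−0.1))·FG·3.55
ABW = (1.068 − 1.032)·131.25·0.79/1.032 = 3.6170
OE = 259 − 259/1.068 = 16.4906 °P
AE = 259 − 259/1.032 = 8.0310 °P
RE = 0.1808·16.4906 + 0.8192·8.0310 = 9.5605 °P
Cal = (6.9·3.6170 + 4·(9.5605−0.1))·1.032·3.55

230.0718 kcal


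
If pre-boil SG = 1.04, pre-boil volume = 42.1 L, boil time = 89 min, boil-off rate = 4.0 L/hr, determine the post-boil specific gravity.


V_post = V_pre − rate·(t/60);  SG_post = 1 + (SG_pre−1)·V_pre/V_post
V_post = 42.1 − 4.0·(89/60) = 36.1667
SG_post = 1 + (1.04 − 1)·42.1/36.1667

1.0466


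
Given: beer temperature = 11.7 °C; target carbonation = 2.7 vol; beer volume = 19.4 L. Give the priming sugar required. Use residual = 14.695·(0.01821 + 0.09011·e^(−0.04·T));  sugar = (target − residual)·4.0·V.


residual = 14.695·(0.01821 + 0.09011·e^(−0.04·11.7)) = 1.0969
sugar = (2.7 − 1.0969)·4.0·19.4

124.4037 g


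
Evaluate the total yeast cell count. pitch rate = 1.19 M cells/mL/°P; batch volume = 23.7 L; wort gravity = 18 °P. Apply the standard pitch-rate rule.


cells (billions) = rate · V_L · °P
cells = 1.19 · 23.7 · 18

507.6540 billion cells


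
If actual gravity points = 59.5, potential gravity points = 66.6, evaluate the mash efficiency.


efficiency = actual / potential × 100
efficiency = 59.5 / 66.6 × 100

89.3393 %


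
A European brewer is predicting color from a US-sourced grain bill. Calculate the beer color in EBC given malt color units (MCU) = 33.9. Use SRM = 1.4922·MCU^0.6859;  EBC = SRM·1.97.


SRM = 1.4922·33.9^0.6859 = 16.7260
EBC = 16.7260·1.97

32.9501 EBC


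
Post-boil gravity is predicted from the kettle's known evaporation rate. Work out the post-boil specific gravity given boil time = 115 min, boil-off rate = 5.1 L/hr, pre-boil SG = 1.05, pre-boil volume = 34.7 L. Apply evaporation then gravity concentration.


V_post = V_pre − rate·(t/60);  SG_post = 1 + (SG_pre−1)·V_pre/V_post
V_post = 34.7 − 5.1·(115/60) = 24.9250
SG_post = 1 + (1.05 − 1)·34.7/24.9250

1.0696


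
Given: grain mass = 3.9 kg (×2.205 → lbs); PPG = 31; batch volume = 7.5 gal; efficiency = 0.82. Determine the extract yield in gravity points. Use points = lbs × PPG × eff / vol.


lbs = 3.9 × 2.205 = 8.5995
points = 8.5995 × 31 × 0.82 / 7.5

29.1466 points


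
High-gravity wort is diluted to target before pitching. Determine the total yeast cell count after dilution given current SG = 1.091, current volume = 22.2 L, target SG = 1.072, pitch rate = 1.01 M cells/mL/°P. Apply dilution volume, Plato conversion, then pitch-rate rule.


V_w = V·((SG_c−1)/(SG_t−1)−1);  °P = 259 − 259/SG_t;  cells = rate·(V+V_w)·°P
V_w = 22.2·((1.091−1)/(1.072−1)−1) = 5.8583
V_final = 22.2 + 5.8583 = 28.0583
°P = 259 − 259/1.072 = 17.3955
cells = 1.01·28.0583·17.3955

492.9703 billion cells


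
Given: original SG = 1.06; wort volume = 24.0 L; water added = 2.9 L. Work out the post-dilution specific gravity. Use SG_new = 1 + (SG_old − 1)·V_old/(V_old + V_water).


pts = (1.06 − 1)·1000·24.0/(24.0 + 2.9) = 53.5316
SG_new = 1 + 53.5316/1000

1.0535


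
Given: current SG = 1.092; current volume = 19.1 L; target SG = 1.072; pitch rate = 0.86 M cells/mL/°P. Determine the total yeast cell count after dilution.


V_w = V·((SG_c−1)/(SG_t−1)−1);  °P = 259 − 259/SG_t;  cells = rate·(V+V_w)·°P
V_w = 19.1·((1.092−1)/(1.072−1)−1) = 5.3056
V_final = 19.1 + 5.3056 = 24.4056
°P = 259 − 259/1.072 = 17.3955
cells = 0.86·24.4056·17.3955

365.1108 billion cells


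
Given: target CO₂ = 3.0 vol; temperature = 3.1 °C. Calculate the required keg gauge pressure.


psi = vols/(0.01821 + 0.09011·e^(−0.04·T)) − 14.695
psi = 3.0/(0.01821 + 0.09011·e^(−0.04·3.1)) − 14.695

15.9763 psi


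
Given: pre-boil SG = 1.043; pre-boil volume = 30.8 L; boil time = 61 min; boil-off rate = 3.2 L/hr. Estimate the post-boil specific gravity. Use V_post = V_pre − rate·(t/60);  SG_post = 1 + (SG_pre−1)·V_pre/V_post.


V_post = 30.8 − 3.2·(61/60) = 27.5467
SG_post = 1 + (1.043 − 1)·30.8/27.5467

1.0481


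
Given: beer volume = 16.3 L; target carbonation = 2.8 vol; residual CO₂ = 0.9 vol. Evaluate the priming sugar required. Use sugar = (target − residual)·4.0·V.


sugar = (2.8 − 0.9)·4.0·16.3

123.8800 g


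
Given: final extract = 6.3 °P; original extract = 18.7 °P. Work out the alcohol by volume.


SG = 259/(259 − P);  ABV = (OG − FG)·131.25
OG = 259/(259 − 18.7) = 1.0778
FG = 259/(259 − 6.3) = 1.0249
ABV = (1.0778 − 1.0249)·131.25

6.9416 % ABV


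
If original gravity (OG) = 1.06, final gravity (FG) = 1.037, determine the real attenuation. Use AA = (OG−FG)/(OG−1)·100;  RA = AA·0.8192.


AA = (1.06 − 1.037)/(1.06 − 1)·100 = 38.3333
RA = 38.3333·0.8192

31.4027 %


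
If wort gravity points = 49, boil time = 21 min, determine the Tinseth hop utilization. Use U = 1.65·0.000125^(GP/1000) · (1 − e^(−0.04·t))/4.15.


bigness = 1.65·0.000125^(49/1000) = 1.0623
boil_factor = (1 − e^(−0.04·21))/4.15 = 0.1369
U = 1.0623 · 0.1369

0.1455


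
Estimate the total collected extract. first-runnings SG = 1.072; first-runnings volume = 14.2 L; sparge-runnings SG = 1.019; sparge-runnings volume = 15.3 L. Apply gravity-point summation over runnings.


total = Σ (SG_i − 1)·1000·V_i
first = (1.072 − 1)·1000·14.2 = 1022.4000
sparge = (1.019 − 1)·1000·15.3 = 290.7000
total = 1022.4000 + 290.7000

1313.1000 gravity·L


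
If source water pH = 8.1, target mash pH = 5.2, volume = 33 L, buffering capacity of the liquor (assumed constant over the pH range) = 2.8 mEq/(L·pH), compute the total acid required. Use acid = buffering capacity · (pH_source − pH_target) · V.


acid = 2.8 · (8.1 − 5.2) · 33

267.9600 mEq


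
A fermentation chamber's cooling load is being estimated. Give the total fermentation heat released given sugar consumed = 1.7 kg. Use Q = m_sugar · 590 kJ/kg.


Q = 1.7 · 590

1003.0000 kJ


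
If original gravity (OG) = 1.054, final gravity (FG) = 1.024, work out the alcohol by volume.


ABV = (OG − FG) · 131.25
ABV = (1.054 − 1.024) · 131.25

3.9375 % ABV


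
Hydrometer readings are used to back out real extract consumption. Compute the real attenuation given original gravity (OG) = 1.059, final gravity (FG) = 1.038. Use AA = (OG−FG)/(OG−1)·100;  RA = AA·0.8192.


AA = (1.059 − 1.038)/(1.059 − 1)·100 = 35.5932
RA = 35.5932·0.8192

29.1580 %


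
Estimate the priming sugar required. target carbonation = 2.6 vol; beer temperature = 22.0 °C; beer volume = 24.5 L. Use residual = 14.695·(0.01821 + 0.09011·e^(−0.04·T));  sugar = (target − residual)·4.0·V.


residual = 14.695·(0.01821 + 0.09011·e^(−0.04·22.0)) = 0.8168
sugar = (2.6 − 0.8168)·4.0·24.5

174.7499 g


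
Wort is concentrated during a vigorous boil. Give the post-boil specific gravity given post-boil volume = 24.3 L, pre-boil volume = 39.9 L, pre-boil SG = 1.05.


SG_post = 1 + (SG_pre − 1)·V_pre/V_post
pts_pre = (1.05 − 1)·1000 = 50.0000
pts_post = 50.0000·39.9/24.3 = 82.0988
SG_post = 1 + 82.0988/1000

1.0821


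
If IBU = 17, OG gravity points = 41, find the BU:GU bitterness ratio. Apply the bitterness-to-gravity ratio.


BU:GU = IBU / OG_points
BU:GU = 17 / 41

0.4146


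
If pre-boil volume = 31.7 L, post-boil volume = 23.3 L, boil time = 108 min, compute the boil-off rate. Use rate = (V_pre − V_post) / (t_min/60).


rate = (31.7 − 23.3) / (108/60)

4.6667 L/hr


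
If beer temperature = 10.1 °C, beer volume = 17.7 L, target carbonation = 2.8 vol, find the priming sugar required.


residual = 14.695·(0.01821 + 0.09011·e^(−0.04·T));  sugar = (target − residual)·4.0·V
residual = 14.695·(0.01821 + 0.09011·e^(−0.04·10.1)) = 1.1517
sugar = (2.8 − 1.1517)·4.0·17.7

116.7019 g


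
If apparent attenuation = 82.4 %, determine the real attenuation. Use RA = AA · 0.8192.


RA = 82.4 · 0.8192

67.5021 %


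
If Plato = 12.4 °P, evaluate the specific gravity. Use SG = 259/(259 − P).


SG = 259/(259 − 12.4)

1.0503


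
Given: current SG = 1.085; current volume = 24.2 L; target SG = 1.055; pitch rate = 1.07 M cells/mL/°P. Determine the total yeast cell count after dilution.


V_w = V·((SG_c−1)/(SG_t−1)−1);  °P = 259 − 259/SG_t;  cells = rate·(V+V_w)·°P
V_w = 24.2·((1.085−1)/(1.055−1)−1) = 13.2000
V_final = 24.2 + 13.2000 = 37.4000
°P = 259 − 259/1.055 = 13.5024
cells = 1.07·37.4000·13.5024

540.3378 billion cells


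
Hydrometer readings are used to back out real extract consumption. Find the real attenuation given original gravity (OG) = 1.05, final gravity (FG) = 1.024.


AA = (OG−FG)/(OG−1)·100;  RA = AA·0.8192
AA = (1.05 − 1.024)/(1.05 − 1)·100 = 52.0000
RA = 52.0000·0.8192

42.5984 %


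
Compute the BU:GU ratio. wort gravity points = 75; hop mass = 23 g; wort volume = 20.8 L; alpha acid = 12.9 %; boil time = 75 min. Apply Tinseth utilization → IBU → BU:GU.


U = 1.65·0.000125^(GP/1000)·(1−e^(−0.04t))/4.15;  IBU = (α/100)·m·U·1000/V;  BU:GU = IBU/GP
U = 1.65·0.000125^(75/1000)·(1−e^(−0.04·75))/4.15 = 0.1925
IBU = (12.9/100)·23·0.1925·1000/20.8 = 27.4650
BU:GU = 27.4650/75

0.3662


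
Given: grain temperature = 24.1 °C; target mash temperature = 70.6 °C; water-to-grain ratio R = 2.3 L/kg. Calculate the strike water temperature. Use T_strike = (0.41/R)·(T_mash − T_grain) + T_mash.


T_strike = (0.41/2.3)·(70.6 − 24.1) + 70.6

78.8891 °C


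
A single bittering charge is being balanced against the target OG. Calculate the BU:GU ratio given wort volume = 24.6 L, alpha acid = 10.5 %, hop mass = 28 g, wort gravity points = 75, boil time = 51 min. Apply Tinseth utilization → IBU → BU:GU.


U = 1.65·0.000125^(GP/1000)·(1−e^(−0.04t))/4.15;  IBU = (α/100)·m·U·1000/V;  BU:GU = IBU/GP
U = 1.65·0.000125^(75/1000)·(1−e^(−0.04·51))/4.15 = 0.1763
IBU = (10.5/100)·28·0.1763·1000/24.6 = 21.0679
BU:GU = 21.0679/75

0.2809


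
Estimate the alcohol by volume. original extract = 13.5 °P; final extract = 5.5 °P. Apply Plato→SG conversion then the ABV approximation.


SG = 259/(259 − P);  ABV = (OG − FG)·131.25
OG = 259/(259 − 13.5) = 1.0550
FG = 259/(259 − 5.5) = 1.0217
ABV = (1.0550 − 1.0217)·131.25

4.3698 % ABV


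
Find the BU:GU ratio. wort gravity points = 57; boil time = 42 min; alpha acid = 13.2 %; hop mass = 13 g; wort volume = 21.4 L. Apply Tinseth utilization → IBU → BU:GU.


U = 1.65·0.000125^(GP/1000)·(1−e^(−0.04t))/4.15;  IBU = (α/100)·m·U·1000/V;  BU:GU = IBU/GP
U = 1.65·0.000125^(57/1000)·(1−e^(−0.04·42))/4.15 = 0.1938
IBU = (13.2/100)·13·0.1938·1000/21.4 = 15.5413
BU:GU = 15.5413/57

0.2727


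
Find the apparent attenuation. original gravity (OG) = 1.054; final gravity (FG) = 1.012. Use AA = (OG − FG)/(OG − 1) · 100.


AA = (1.054 − 1.012)/(1.054 − 1) · 100

77.7778 %


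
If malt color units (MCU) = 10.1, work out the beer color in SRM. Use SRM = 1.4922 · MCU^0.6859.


SRM = 1.4922 · 10.1^0.6859

7.2894 SRM


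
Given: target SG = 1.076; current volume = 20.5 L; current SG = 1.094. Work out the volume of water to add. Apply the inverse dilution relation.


V_water = V·((SG_curr − 1)/(SG_target − 1) − 1)
V_water = 20.5·((1.094 − 1)/(1.076 − 1) − 1)

4.8553 L


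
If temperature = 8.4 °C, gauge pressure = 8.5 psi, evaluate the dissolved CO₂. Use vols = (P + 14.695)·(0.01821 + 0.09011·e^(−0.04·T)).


vols = (8.5 + 14.695)·(0.01821 + 0.09011·e^(−0.04·8.4))

1.9160 volumes


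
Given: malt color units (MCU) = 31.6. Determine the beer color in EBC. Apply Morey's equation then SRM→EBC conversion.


SRM = 1.4922·MCU^0.6859;  EBC = SRM·1.97
SRM = 1.4922·31.6^0.6859 = 15.9390
EBC = 15.9390·1.97

31.3999 EBC


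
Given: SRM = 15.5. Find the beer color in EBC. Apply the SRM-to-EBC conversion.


EBC = SRM · 1.97
EBC = 15.5 · 1.97

30.5350 EBC


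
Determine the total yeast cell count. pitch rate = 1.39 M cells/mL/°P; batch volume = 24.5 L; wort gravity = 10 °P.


cells (billions) = rate · V_L · °P
cells = 1.39 · 24.5 · 10

340.5500 billion cells


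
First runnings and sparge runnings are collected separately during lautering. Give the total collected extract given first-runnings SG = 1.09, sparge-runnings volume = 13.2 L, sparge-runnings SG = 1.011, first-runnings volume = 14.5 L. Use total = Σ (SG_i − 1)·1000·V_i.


first = (1.09 − 1)·1000·14.5 = 1305.0000
sparge = (1.011 − 1)·1000·13.2 = 145.2000
total = 1305.0000 + 145.2000

1450.2000 gravity·L


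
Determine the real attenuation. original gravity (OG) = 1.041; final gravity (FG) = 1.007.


AA = (OG−FG)/(OG−1)·100;  RA = AA·0.8192
AA = (1.041 − 1.007)/(1.041 − 1)·100 = 82.9268
RA = 82.9268·0.8192

67.9337 %


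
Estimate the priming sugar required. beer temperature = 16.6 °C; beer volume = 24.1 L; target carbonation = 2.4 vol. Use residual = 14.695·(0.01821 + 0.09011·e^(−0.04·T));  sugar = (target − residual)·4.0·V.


residual = 14.695·(0.01821 + 0.09011·e^(−0.04·16.6)) = 0.9493
sugar = (2.4 − 0.9493)·4.0·24.1

139.8512 g


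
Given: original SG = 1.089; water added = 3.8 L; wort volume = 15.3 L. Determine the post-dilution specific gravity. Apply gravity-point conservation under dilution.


SG_new = 1 + (SG_old − 1)·V_old/(V_old + V_water)
pts = (1.089 − 1)·1000·15.3/(15.3 + 3.8) = 71.2932
SG_new = 1 + 71.2932/1000

1.0713


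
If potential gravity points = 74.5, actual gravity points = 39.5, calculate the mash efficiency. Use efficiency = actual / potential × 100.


efficiency = 39.5 / 74.5 × 100

53.0201 %


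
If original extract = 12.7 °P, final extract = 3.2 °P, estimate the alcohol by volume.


SG = 259/(259 − P);  ABV = (OG − FG)·131.25
OG = 259/(259 − 12.7) = 1.0516
FG = 259/(259 − 3.2) = 1.0125
ABV = (1.0516 − 1.0125)·131.25

5.1258 % ABV


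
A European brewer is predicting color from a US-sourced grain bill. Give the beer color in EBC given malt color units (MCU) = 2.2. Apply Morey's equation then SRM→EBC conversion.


SRM = 1.4922·MCU^0.6859;  EBC = SRM·1.97
SRM = 1.4922·2.2^0.6859 = 2.5627
EBC = 2.5627·1.97

5.0485 EBC


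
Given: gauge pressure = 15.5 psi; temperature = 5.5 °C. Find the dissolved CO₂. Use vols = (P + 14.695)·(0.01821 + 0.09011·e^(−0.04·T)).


vols = (15.5 + 14.695)·(0.01821 + 0.09011·e^(−0.04·5.5))

2.7334 volumes


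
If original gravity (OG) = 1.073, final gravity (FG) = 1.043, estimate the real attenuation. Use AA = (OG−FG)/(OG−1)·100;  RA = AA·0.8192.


AA = (1.073 − 1.043)/(1.073 − 1)·100 = 41.0959
RA = 41.0959·0.8192

33.6658 %


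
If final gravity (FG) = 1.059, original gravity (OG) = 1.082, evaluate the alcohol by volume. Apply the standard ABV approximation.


ABV = (OG − FG) · 131.25
ABV = (1.082 − 1.059) · 131.25

3.0188 % ABV


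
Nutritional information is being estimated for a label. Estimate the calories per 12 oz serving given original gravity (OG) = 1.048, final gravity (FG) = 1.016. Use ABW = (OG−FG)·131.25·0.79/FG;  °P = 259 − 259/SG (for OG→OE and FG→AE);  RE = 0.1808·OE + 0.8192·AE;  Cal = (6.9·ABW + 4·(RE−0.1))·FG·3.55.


ABW = (1.048 − 1.016)·131.25·0.79/1.016 = 3.2657
OE = 259 − 259/1.048 = 11.8626 °P
AE = 259 − 259/1.016 = 4.0787 °P
RE = 0.1808·11.8626 + 0.8192·4.0787 = 5.4861 °P
Cal = (6.9·3.2657 + 4·(5.4861−0.1))·1.016·3.55

158.9802 kcal


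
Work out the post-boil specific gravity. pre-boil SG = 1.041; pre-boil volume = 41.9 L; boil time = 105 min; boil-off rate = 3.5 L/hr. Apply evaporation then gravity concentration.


V_post = V_pre − rate·(t/60);  SG_post = 1 + (SG_pre−1)·V_pre/V_post
V_post = 41.9 − 3.5·(105/60) = 35.7750
SG_post = 1 + (1.041 − 1)·41.9/35.7750

1.0480


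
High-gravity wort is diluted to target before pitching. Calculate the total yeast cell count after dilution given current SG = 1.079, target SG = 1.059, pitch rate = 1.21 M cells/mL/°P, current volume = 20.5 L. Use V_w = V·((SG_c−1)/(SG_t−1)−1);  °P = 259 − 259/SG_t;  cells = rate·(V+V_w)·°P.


V_w = 20.5·((1.079−1)/(1.059−1)−1) = 6.9492
V_final = 20.5 + 6.9492 = 27.4492
°P = 259 − 259/1.059 = 14.4297
cells = 1.21·27.4492·14.4297

479.2588 billion cells


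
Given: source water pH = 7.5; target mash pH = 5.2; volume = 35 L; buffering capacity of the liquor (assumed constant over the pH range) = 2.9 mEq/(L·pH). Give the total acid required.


acid = buffering capacity · (pH_source − pH_target) · V
acid = 2.9 · (7.5 − 5.2) · 35

233.4500 mEq


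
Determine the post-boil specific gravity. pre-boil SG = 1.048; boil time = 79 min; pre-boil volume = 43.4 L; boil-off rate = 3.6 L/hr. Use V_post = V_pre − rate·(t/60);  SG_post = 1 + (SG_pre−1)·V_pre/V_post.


V_post = 43.4 − 3.6·(79/60) = 38.6600
SG_post = 1 + (1.048 − 1)·43.4/38.6600

1.0539


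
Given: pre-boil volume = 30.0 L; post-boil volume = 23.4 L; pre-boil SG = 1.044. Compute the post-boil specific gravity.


SG_post = 1 + (SG_pre − 1)·V_pre/V_post
pts_pre = (1.044 − 1)·1000 = 44.0000
pts_post = 44.0000·30.0/23.4 = 56.4103
SG_post = 1 + 56.4103/1000

1.0564


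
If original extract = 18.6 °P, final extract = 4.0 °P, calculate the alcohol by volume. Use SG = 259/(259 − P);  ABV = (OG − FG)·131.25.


OG = 259/(259 − 18.6) = 1.0774
FG = 259/(259 − 4.0) = 1.0157
ABV = (1.0774 − 1.0157)·131.25

8.0961 % ABV


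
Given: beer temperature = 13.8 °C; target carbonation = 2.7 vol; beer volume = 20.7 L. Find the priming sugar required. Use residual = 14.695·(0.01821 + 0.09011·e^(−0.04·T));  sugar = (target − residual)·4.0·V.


residual = 14.695·(0.01821 + 0.09011·e^(−0.04·13.8)) = 1.0300
sugar = (2.7 − 1.0300)·4.0·20.7

138.2721 g


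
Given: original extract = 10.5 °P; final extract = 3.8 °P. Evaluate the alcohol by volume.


SG = 259/(259 − P);  ABV = (OG − FG)·131.25
OG = 259/(259 − 10.5) = 1.0423
FG = 259/(259 − 3.8) = 1.0149
ABV = (1.0423 − 1.0149)·131.25

3.5914 % ABV


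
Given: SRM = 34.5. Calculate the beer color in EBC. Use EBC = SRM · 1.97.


EBC = 34.5 · 1.97

67.9650 EBC


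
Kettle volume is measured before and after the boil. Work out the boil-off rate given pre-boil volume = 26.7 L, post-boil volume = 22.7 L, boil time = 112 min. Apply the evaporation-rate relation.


rate = (V_pre − V_post) / (t_min/60)
rate = (26.7 − 22.7) / (112/60)

2.1429 L/hr


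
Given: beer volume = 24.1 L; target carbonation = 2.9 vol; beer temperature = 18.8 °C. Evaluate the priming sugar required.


residual = 14.695·(0.01821 + 0.09011·e^(−0.04·T));  sugar = (target − residual)·4.0·V
residual = 14.695·(0.01821 + 0.09011·e^(−0.04·18.8)) = 0.8918
sugar = (2.9 − 0.8918)·4.0·24.1

193.5868 g


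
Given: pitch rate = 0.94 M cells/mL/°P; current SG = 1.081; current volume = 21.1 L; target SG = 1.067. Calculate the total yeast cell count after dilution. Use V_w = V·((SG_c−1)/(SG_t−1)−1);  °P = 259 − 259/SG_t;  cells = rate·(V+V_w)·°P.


V_w = 21.1·((1.081−1)/(1.067−1)−1) = 4.4090
V_final = 21.1 + 4.4090 = 25.5090
°P = 259 − 259/1.067 = 16.2634
cells = 0.94·25.5090·16.2634

389.9695 billion cells


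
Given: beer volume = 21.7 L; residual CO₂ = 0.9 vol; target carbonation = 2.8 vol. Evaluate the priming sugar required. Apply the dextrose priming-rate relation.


sugar = (target − residual)·4.0·V
sugar = (2.8 − 0.9)·4.0·21.7

164.9200 g


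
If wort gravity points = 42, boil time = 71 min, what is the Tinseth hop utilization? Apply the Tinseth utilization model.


U = 1.65·0.000125^(GP/1000) · (1 − e^(−0.04·t))/4.15
bigness = 1.65·0.000125^(42/1000) = 1.1312
boil_factor = (1 − e^(−0.04·71))/4.15 = 0.2269
U = 1.1312 · 0.2269

0.2567


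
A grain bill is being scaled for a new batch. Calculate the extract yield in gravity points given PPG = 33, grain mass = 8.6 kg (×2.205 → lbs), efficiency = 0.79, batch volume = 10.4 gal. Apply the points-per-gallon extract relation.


points = lbs × PPG × eff / vol
lbs = 8.6 × 2.205 = 18.9630
points = 18.9630 × 33 × 0.79 / 10.4

47.5351 points


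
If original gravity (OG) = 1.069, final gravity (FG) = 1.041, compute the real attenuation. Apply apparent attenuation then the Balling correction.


AA = (OG−FG)/(OG−1)·100;  RA = AA·0.8192
AA = (1.069 − 1.041)/(1.069 − 1)·100 = 40.5797
RA = 40.5797·0.8192

33.2429 %


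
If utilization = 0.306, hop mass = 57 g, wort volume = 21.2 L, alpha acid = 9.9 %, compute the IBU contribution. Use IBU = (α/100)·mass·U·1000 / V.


IBU = (9.9/100)·57·0.306·1000 / 21.2

81.4508 IBU


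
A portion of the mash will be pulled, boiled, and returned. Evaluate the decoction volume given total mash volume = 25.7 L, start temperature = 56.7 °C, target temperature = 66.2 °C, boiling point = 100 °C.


V_dec = V_total·(T_target − T_start)/(T_boil − T_start)
V_dec = 25.7·(66.2 − 56.7)/(100 − 56.7)

5.6386 L


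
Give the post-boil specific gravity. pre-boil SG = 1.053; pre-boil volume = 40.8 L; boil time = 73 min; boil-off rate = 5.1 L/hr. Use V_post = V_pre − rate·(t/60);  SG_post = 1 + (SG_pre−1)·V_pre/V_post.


V_post = 40.8 − 5.1·(73/60) = 34.5950
SG_post = 1 + (1.053 − 1)·40.8/34.5950

1.0625


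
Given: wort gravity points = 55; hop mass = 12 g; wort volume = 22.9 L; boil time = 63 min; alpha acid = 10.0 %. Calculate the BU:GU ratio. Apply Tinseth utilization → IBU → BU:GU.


U = 1.65·0.000125^(GP/1000)·(1−e^(−0.04t))/4.15;  IBU = (α/100)·m·U·1000/V;  BU:GU = IBU/GP
U = 1.65·0.000125^(55/1000)·(1−e^(−0.04·63))/4.15 = 0.2230
IBU = (10.0/100)·12·0.2230·1000/22.9 = 11.6864
BU:GU = 11.6864/55

0.2125


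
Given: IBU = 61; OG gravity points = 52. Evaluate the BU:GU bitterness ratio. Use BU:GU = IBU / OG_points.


BU:GU = 61 / 52

1.1731


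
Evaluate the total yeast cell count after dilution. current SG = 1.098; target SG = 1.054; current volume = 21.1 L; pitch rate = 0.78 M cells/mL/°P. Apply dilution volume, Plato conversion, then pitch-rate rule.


V_w = V·((SG_c−1)/(SG_t−1)−1);  °P = 259 − 259/SG_t;  cells = rate·(V+V_w)·°P
V_w = 21.1·((1.098−1)/(1.054−1)−1) = 17.1926
V_final = 21.1 + 17.1926 = 38.2926
°P = 259 − 259/1.054 = 13.2694
cells = 0.78·38.2926·13.2694

396.3349 billion cells


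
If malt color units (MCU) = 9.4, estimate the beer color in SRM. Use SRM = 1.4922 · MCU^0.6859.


SRM = 1.4922 · 9.4^0.6859

6.9390 SRM


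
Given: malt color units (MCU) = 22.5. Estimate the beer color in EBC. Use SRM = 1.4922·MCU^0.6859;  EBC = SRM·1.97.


SRM = 1.4922·22.5^0.6859 = 12.6267
EBC = 12.6267·1.97

24.8746 EBC


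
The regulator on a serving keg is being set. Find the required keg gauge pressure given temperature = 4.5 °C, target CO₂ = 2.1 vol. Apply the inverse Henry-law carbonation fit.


psi = vols/(0.01821 + 0.09011·e^(−0.04·T)) − 14.695
psi = 2.1/(0.01821 + 0.09011·e^(−0.04·4.5)) − 14.695

7.7706 psi


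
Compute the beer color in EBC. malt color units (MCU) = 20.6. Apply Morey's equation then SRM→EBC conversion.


SRM = 1.4922·MCU^0.6859;  EBC = SRM·1.97
SRM = 1.4922·20.6^0.6859 = 11.8853
EBC = 11.8853·1.97

23.4140 EBC


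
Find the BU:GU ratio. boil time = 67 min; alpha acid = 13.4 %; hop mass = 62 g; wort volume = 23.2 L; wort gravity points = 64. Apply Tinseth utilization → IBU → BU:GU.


U = 1.65·0.000125^(GP/1000)·(1−e^(−0.04t))/4.15;  IBU = (α/100)·m·U·1000/V;  BU:GU = IBU/GP
U = 1.65·0.000125^(64/1000)·(1−e^(−0.04·67))/4.15 = 0.2083
IBU = (13.4/100)·62·0.2083·1000/23.2 = 74.6105
BU:GU = 74.6105/64

1.1658


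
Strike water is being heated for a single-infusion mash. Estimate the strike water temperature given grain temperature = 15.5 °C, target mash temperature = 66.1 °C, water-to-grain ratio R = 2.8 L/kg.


T_strike = (0.41/R)·(T_mash − T_grain) + T_mash
T_strike = (0.41/2.8)·(66.1 − 15.5) + 66.1

73.5093 °C


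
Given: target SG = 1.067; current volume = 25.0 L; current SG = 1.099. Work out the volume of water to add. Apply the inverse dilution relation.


V_water = V·((SG_curr − 1)/(SG_target − 1) − 1)
V_water = 25.0·((1.099 − 1)/(1.067 − 1) − 1)

11.9403 L
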